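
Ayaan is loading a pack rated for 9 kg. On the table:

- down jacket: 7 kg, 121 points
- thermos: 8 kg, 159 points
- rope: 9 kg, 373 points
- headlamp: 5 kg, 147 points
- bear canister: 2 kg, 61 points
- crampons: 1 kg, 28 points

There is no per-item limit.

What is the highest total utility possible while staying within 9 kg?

Rope uses 9 of the 9 kg and totals 373.

373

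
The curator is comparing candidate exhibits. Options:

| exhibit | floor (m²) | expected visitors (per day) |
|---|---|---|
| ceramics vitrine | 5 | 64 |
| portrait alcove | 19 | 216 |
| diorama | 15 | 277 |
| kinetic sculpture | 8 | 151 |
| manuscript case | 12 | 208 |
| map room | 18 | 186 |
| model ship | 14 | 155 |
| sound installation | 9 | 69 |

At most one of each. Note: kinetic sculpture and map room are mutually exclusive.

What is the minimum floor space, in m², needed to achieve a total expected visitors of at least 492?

28

Look for the lowest-floor combination reaching 492.
ceramics vitrine + diorama + kinetic sculpture: 492 expected visitors at 28 m².
Any bundle with less than 28 m² falls short of 492.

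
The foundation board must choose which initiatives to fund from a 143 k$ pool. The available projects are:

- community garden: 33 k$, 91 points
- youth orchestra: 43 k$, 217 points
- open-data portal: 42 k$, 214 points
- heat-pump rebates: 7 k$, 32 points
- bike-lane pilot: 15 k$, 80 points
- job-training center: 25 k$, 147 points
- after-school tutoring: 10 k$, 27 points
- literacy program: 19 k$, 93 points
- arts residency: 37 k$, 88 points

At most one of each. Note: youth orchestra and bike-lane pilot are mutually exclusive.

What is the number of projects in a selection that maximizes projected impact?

5

Best achievable projected impact is 703.
For example youth orchestra + open-data portal + heat-pump rebates + job-training center + literacy program achieves it, using 136 k$.
Any selection reaching 703 contains exactly 5 projects.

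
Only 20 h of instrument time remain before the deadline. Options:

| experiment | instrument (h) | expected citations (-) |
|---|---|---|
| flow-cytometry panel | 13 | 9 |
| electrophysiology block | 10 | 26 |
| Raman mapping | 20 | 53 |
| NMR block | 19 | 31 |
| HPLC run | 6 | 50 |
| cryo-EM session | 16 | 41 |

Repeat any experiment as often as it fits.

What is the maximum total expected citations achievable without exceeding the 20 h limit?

150

Ranking by ratio (expected citations/h): HPLC run 8.33, Raman mapping 2.65, electrophysiology block 2.60.
3×HPLC run uses 18 of the 20 h and totals 150.
Nothing else within 20 h beats 150.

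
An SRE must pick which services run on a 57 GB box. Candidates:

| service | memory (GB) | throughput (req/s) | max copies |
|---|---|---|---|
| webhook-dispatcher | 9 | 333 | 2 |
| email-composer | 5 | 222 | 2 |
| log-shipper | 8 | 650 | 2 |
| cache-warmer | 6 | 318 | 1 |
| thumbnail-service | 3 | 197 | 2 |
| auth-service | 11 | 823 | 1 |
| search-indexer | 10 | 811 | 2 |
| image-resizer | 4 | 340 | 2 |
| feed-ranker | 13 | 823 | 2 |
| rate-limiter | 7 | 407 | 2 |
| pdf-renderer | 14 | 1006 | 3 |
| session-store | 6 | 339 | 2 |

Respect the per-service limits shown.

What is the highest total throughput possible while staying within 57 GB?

Density check — image-resizer 85.00, log-shipper 81.25, search-indexer 81.10 are the best per GB.
Filling by ratio: 2×log-shipper + auth-service + 2×search-indexer + 2×image-resizer for 4425, with 2 GB left unused.
Dropping image-resizer frees 4 GB; slotting in 2×thumbnail-service (6 GB) lifts the total to 4479 at 57 GB.
Nothing else within 57 GB beats 4479.

4479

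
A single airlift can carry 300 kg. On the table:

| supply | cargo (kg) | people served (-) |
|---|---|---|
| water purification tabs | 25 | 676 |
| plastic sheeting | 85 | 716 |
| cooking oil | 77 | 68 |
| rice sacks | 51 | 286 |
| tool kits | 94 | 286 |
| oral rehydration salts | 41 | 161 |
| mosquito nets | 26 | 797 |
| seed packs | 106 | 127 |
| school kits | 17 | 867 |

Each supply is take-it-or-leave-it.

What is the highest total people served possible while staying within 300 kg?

3628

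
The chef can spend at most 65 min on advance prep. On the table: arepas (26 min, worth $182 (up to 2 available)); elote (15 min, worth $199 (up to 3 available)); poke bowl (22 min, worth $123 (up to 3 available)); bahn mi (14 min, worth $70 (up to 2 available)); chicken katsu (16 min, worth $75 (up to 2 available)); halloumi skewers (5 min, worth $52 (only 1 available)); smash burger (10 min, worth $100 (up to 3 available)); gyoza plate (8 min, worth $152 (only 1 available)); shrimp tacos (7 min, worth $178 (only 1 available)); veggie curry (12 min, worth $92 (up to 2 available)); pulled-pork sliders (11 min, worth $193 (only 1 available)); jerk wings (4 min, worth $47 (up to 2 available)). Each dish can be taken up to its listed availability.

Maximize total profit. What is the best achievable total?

Taking the top-ratio dishes first gives 2×elote + gyoza plate + shrimp tacos + pulled-pork sliders + 2×jerk wings for 1015 (64 min).
The 4 min tied up in jerk wings is better spent on halloumi skewers — total rises to 1020 (65 min).
That's the maximum — no swap from here does better than 1020.

1020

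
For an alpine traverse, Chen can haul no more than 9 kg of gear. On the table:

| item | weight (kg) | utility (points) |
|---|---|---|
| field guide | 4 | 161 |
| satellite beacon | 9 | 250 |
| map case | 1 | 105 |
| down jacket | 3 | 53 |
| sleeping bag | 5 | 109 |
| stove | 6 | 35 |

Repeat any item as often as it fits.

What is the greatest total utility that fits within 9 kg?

945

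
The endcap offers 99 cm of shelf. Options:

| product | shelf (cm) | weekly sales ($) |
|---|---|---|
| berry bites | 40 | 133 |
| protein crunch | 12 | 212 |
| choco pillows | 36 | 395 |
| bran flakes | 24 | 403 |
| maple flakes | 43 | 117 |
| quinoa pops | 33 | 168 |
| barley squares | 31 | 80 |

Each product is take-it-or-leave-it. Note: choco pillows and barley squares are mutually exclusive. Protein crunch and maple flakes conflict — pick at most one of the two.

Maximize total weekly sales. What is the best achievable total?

The ratio ordering already packs tightly: protein crunch + choco pillows + bran flakes, 72 cm, 1010.
Runner-up choco pillows + bran flakes + quinoa pops tops out at 966.

1010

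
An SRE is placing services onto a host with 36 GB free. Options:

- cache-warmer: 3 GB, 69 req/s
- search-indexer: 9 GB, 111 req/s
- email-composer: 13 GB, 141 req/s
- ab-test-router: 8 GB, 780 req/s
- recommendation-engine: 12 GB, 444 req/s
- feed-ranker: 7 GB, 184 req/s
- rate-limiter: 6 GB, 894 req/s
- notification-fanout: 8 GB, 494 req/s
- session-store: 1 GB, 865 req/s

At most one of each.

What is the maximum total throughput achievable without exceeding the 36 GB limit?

3477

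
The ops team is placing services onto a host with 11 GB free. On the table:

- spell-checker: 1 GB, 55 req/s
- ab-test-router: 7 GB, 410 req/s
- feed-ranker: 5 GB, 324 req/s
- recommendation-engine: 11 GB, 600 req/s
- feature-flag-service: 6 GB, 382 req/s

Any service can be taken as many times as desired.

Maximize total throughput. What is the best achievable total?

A density-first pass picks spell-checker + 2×feed-ranker — 703 at 11 GB.
The 6 GB tied up in spell-checker and feed-ranker is better spent on feature-flag-service — total rises to 706 (11 GB).

706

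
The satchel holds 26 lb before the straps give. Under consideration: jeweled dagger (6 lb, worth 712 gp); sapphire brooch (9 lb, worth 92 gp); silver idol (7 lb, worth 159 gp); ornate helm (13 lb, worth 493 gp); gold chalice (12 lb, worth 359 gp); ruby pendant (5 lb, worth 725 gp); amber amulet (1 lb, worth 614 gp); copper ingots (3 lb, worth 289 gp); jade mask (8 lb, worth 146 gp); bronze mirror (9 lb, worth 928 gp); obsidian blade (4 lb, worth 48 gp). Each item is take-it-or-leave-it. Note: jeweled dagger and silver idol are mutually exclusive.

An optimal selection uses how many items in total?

5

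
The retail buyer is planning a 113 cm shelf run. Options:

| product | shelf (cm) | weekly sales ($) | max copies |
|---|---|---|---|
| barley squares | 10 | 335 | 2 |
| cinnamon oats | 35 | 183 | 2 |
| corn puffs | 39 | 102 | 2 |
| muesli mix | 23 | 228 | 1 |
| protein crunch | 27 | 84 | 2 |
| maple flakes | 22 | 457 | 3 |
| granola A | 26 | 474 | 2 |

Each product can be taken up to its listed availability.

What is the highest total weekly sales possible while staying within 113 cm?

2515

Best packing: 2×barley squares + 3×maple flakes + granola A — 112 cm, 2515 total.
The spare 1 cm is too small for any remaining product, and no exchange beats 2515.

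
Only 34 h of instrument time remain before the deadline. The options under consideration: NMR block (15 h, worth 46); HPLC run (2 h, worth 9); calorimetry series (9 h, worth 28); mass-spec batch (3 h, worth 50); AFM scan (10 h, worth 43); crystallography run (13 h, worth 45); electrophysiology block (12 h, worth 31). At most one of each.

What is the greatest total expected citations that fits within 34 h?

152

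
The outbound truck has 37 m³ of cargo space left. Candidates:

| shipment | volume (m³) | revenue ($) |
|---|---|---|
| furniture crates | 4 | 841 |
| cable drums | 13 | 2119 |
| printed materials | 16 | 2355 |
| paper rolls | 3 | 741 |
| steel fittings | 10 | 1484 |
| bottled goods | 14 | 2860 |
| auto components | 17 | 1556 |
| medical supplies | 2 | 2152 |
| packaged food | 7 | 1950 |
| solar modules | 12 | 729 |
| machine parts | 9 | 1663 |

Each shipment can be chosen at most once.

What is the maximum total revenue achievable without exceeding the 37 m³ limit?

Taking the top-ratio shipments first gives furniture crates + paper rolls + bottled goods + medical supplies + packaged food for 8544 (30 m³).
Dropping paper rolls frees 3 m³; slotting in machine parts (9 m³) lifts the total to 9466 at 36 m³.
Next best is paper rolls + bottled goods + medical supplies + packaged food + machine parts at 9366 (35 m³) — short by 100.

9466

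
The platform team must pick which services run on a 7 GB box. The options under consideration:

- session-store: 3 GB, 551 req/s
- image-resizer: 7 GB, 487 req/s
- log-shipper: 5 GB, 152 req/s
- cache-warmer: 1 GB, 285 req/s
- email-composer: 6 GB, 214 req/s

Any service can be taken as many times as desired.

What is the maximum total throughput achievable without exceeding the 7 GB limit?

7×cache-warmer uses 7 of the 7 GB and totals 1995.

1995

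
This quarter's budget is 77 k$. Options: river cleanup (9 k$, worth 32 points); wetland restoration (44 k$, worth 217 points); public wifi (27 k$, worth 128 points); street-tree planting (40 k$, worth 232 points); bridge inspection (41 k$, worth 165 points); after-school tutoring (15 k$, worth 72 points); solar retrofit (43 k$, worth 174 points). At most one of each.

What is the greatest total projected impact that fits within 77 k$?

392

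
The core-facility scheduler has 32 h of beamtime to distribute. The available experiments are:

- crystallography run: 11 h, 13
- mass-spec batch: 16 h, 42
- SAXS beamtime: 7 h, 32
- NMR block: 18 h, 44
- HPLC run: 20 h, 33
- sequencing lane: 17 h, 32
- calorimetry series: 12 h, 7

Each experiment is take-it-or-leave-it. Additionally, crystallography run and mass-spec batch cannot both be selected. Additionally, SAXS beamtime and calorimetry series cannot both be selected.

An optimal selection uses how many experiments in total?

The maximum expected citations within 32 h is 76.
SAXS beamtime + NMR block hits 76 at 25 h.
All optima have 2 experiments.

2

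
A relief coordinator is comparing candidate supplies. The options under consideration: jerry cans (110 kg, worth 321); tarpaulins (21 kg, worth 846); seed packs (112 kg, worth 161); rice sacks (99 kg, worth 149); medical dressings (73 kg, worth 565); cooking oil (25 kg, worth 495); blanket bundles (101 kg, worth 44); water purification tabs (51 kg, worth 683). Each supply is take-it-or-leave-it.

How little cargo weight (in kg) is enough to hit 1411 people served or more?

Look for the lowest-cargo combination reaching 1411.
tarpaulins + water purification tabs reaches 1529 using 72 kg.
Any bundle with less than 72 kg falls short of 1411.

72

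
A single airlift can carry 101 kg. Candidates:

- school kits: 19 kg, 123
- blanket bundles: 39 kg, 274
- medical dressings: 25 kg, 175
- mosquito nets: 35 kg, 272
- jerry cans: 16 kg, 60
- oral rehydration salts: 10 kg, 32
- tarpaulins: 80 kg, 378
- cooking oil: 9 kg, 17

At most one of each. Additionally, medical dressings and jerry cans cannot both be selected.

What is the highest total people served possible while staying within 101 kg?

Density check — mosquito nets 7.77, blanket bundles 7.03, medical dressings 7.00, school kits 6.47 are the best per kg.
The ratio ordering already packs tightly: blanket bundles + medical dressings + mosquito nets, 99 kg, 721.
The spare 2 kg is too small for any remaining supply, and no feasible exchange beats 721.

721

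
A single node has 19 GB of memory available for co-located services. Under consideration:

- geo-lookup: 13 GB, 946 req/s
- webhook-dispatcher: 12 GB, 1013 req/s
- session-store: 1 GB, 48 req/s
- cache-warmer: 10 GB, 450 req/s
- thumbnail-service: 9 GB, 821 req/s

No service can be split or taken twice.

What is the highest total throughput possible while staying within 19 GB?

1271

The ratio heuristic lands on session-store + thumbnail-service (869) but leaves 9 GB idle.
Replace session-store with cache-warmer: the trade gains 402 net, giving 1271 at 19 GB.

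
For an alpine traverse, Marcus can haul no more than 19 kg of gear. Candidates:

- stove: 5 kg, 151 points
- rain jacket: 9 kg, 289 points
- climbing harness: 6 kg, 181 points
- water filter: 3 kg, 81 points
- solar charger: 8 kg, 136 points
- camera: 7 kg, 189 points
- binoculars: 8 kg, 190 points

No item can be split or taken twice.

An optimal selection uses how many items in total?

3

Optimal total is 559.
One optimal bundle: rain jacket + water filter + camera (19 kg).
Every optimal selection uses 3 items.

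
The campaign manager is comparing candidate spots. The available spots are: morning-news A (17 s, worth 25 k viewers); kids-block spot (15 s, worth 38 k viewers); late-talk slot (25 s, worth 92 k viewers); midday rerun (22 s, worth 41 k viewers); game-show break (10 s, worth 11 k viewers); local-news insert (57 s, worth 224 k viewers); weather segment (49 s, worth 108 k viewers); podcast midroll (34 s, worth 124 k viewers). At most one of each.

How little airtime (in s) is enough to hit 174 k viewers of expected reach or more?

Minimise s subject to total expected reach ≥ 174.
local-news insert reaches 224 using 57 s.
No combination under 57 s hits 174.

57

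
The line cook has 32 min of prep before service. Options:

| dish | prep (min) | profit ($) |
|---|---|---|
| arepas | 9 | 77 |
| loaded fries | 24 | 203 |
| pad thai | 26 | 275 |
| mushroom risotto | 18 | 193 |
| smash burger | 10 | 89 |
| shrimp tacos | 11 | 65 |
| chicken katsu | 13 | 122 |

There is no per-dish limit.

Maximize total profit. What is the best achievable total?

Density check — mushroom risotto 10.72, pad thai 10.58, chicken katsu 9.38, smash burger 8.90 are the best per min.
Mushroom risotto + chicken katsu uses 31 of the 32 min and totals 315.
The spare 1 min is too small for any remaining dish, and no exchange beats 315.

315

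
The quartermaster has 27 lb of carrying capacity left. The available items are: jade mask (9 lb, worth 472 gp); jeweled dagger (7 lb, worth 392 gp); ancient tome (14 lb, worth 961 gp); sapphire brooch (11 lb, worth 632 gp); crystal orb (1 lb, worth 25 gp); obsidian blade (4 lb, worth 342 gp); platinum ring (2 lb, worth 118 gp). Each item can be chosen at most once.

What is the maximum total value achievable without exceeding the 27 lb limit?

The ratio ordering already packs tightly: jeweled dagger + ancient tome + obsidian blade + platinum ring, 27 lb, 1813.
Runner-up jade mask + ancient tome + obsidian blade tops out at 1775.

1813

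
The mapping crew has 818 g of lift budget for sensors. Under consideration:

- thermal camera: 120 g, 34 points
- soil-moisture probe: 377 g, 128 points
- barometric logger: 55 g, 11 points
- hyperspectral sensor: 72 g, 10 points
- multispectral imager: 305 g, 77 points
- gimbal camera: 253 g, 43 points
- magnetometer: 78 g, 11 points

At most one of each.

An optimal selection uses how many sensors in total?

3

Optimal total is 239.
thermal camera + soil-moisture probe + multispectral imager hits 239 at 802 g.
All optima have 3 sensors.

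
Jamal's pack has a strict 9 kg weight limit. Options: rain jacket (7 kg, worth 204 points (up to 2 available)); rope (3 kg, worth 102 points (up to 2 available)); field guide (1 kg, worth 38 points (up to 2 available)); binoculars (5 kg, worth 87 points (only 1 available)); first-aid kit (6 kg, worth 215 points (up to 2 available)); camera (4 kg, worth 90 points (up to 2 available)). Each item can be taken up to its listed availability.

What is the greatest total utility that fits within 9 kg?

317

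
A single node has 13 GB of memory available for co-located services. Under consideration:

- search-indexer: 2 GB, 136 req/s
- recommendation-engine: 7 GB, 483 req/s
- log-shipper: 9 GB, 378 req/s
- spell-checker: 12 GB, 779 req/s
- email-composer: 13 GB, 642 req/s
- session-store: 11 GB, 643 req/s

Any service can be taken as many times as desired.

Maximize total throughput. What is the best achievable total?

Taking 3×search-indexer + recommendation-engine: 13 GB used, 891 in throughput.
Nothing else within 13 GB beats 891.

891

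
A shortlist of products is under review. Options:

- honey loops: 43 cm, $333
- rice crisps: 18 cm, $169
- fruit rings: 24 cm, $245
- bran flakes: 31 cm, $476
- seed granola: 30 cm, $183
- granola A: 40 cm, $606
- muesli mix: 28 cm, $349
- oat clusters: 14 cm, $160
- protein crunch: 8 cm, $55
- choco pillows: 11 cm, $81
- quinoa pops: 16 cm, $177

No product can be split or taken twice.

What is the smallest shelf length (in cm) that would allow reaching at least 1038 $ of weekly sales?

Look for the lowest-shelf combination reaching 1038.
bran flakes + granola A: 1082 weekly sales at 71 cm.
No combination under 71 cm hits 1038.

71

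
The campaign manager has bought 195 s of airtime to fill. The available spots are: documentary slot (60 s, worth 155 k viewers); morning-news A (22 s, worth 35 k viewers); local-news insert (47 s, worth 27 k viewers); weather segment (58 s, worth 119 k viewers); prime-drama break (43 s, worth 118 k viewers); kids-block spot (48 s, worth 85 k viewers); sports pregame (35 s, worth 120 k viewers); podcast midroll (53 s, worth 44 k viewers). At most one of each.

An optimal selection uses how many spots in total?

Best achievable expected reach is 478.
For example documentary slot + prime-drama break + kids-block spot + sports pregame achieves it, using 186 s.
All optima have 4 spots.

4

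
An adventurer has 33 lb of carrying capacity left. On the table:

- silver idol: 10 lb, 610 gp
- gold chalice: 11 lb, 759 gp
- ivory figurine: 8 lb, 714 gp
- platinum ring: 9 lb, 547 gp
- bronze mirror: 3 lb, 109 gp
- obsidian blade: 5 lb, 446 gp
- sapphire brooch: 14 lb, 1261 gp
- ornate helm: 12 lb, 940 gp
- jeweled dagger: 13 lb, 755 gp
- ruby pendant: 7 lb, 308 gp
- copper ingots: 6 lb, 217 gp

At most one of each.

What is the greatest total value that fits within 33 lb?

2734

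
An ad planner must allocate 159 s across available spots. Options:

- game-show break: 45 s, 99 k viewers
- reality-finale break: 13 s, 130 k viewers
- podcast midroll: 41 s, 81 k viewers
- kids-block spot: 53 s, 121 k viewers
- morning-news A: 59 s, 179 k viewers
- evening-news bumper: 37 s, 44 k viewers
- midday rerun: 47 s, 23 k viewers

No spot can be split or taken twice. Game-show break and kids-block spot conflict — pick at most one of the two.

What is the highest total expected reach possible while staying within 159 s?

489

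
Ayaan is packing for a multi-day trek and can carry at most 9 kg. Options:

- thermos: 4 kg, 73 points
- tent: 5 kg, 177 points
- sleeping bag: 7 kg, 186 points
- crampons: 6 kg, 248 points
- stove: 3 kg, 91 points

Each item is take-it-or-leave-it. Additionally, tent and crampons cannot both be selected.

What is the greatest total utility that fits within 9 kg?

339

Taking crampons + stove: 9 kg used, 339 in utility.
Nothing else feasible within 9 kg beats 339.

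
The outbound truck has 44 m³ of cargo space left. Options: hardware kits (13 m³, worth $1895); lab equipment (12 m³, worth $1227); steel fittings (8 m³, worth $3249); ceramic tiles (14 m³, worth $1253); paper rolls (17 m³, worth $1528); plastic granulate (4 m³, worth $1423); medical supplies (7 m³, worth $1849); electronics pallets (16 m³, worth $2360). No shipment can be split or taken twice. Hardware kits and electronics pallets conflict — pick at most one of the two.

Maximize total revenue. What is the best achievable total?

By revenue per m³: steel fittings 406.12, plastic granulate 355.75, medical supplies 264.14 lead.
Filling by ratio: steel fittings + plastic granulate + medical supplies + electronics pallets for 8881, with 9 m³ left unused.
The 16 m³ tied up in electronics pallets is better spent on hardware kits + lab equipment — total rises to 9643 (44 m³).
Nothing else feasible within 44 m³ beats 9643.

9643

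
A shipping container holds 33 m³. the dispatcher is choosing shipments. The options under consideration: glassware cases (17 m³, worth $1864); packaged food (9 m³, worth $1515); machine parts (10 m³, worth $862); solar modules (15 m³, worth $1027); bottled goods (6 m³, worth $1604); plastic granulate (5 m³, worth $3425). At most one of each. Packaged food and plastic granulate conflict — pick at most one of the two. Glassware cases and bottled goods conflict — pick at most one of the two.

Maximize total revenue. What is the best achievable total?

6151

Best packing: glassware cases + machine parts + plastic granulate — 32 m³, 6151 total.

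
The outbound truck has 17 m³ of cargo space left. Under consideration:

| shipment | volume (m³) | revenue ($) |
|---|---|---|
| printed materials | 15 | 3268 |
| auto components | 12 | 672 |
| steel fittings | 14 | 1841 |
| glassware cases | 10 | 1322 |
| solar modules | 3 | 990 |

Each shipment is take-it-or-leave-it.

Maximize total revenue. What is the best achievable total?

Ranking by ratio (revenue/m³): solar modules 330.00, printed materials 217.87, glassware cases 132.20.
Taking the top-ratio shipments first gives glassware cases + solar modules for 2312 (13 m³).
Replace glassware cases and solar modules with printed materials: the trade gains 956 net, giving 3268 at 15 m³.
Next best is steel fittings + solar modules at 2831 (17 m³) — short by 437.

3268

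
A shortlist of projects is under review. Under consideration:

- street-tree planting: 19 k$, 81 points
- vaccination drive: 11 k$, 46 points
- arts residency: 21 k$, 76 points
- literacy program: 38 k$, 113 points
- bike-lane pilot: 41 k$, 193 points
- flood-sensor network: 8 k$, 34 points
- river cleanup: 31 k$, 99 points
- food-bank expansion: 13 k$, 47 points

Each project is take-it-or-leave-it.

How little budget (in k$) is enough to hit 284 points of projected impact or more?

65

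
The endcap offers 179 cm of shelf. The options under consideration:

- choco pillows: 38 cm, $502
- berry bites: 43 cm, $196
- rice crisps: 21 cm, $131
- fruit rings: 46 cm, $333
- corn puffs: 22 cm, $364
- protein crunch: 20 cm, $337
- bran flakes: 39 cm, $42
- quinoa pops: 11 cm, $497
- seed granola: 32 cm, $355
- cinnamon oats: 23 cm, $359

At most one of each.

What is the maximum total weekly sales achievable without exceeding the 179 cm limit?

Density check — quinoa pops 45.18, protein crunch 16.85, corn puffs 16.55 are the best per cm.
Choco pillows + rice crisps + corn puffs + protein crunch + quinoa pops + seed granola + cinnamon oats uses 167 of the 179 cm and totals 2545.

2545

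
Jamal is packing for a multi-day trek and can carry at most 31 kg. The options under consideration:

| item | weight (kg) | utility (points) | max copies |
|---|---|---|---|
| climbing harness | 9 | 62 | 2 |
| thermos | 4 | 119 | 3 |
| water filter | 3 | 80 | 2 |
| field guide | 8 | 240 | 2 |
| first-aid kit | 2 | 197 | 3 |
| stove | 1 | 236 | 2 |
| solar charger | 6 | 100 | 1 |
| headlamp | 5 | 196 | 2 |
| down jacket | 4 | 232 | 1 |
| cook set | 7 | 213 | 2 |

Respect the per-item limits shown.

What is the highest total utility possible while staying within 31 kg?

1927

Filling by ratio: 3×first-aid kit + 2×stove + 2×headlamp + down jacket + cook set for 1900, with 2 kg left unused.
Replace cook set with field guide: the trade gains 27 net, giving 1927 at 30 kg.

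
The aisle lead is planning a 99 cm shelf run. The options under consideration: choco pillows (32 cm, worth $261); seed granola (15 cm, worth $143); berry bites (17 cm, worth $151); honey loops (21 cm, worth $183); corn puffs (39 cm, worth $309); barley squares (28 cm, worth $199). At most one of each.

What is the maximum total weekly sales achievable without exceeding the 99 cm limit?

Density check — seed granola 9.53, berry bites 8.88, honey loops 8.71 are the best per cm.
The ratio heuristic lands on choco pillows + seed granola + berry bites + honey loops (738) but leaves 14 cm idle.
Dropping choco pillows and honey loops frees 53 cm; slotting in corn puffs + barley squares (67 cm) lifts the total to 802 at 99 cm.
An exhaustive check of the 64 subsets confirms 802.

802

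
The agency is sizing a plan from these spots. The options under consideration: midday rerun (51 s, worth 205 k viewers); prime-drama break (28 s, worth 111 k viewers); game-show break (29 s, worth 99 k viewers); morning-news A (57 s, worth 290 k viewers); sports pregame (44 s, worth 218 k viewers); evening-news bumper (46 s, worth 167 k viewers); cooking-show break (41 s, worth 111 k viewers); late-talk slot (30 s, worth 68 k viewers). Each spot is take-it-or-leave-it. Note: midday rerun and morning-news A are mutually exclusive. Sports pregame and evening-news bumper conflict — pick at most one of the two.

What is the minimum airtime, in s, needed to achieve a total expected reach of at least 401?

Look for the lowest-airtime combination reaching 401.
Taking prime-drama break + morning-news A gives 401 (≥ 401) for 85 s.
No combination under 85 s hits 401.

85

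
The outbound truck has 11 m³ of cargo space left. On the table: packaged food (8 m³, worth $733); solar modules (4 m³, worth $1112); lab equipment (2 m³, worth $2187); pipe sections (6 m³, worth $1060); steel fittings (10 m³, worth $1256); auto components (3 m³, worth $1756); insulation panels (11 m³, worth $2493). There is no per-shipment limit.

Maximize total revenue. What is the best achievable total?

10935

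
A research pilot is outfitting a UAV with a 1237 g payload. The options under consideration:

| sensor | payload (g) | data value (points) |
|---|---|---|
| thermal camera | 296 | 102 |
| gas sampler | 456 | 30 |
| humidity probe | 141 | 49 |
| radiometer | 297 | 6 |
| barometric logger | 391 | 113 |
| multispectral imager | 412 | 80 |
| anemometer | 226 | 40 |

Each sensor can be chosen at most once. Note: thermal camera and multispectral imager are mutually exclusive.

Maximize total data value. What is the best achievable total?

The ratio ordering already packs tightly: thermal camera + humidity probe + barometric logger + anemometer, 1054 g, 304.
The closest alternative, humidity probe + barometric logger + multispectral imager + anemometer, reaches only 282.

304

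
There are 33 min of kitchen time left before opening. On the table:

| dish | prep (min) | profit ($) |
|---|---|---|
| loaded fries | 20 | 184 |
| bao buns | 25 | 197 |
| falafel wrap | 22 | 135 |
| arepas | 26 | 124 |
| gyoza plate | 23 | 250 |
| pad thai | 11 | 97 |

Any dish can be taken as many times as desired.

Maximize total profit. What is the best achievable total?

By profit per min: gyoza plate 10.87, loaded fries 9.20, pad thai 8.82, bao buns 7.88 lead.
The ratio heuristic lands on gyoza plate (250) but leaves 10 min idle.
Dropping gyoza plate frees 23 min; slotting in 3×pad thai (33 min) lifts the total to 291 at 33 min.

291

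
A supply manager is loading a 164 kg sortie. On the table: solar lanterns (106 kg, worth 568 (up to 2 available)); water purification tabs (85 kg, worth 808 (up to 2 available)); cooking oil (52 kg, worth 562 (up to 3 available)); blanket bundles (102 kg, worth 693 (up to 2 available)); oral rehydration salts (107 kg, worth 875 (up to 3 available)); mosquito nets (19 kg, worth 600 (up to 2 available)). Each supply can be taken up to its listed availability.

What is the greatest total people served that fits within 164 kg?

2324

2×cooking oil + 2×mosquito nets uses 142 of the 164 kg and totals 2324.
No other feasible combination exceeds 2324.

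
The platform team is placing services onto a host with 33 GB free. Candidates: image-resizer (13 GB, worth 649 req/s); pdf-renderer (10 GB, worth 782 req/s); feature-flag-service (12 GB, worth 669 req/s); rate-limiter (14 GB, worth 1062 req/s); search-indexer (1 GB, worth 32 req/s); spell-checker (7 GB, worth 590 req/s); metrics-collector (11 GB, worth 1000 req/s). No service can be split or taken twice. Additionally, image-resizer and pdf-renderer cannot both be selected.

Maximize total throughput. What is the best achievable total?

Greedy by ratio would take pdf-renderer + search-indexer + spell-checker + metrics-collector: 29 GB used, total 2404.
Replace pdf-renderer with rate-limiter: the trade gains 280 net, giving 2684 at 33 GB.

2684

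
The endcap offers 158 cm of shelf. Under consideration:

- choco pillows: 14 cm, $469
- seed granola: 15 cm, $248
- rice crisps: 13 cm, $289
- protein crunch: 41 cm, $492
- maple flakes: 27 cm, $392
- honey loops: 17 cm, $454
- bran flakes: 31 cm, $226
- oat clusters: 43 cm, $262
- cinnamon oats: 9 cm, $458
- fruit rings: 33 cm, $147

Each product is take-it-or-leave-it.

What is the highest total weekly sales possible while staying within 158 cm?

2802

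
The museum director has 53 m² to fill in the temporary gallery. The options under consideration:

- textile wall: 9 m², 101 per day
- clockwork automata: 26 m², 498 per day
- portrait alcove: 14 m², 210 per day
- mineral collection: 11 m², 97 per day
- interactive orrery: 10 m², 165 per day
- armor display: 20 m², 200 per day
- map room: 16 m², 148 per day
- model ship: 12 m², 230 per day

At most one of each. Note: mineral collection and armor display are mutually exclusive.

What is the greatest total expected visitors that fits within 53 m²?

Taking the top-ratio exhibits first gives clockwork automata + interactive orrery + model ship for 893 (48 m²).
The 10 m² tied up in interactive orrery is better spent on portrait alcove — total rises to 938 (52 m²).

938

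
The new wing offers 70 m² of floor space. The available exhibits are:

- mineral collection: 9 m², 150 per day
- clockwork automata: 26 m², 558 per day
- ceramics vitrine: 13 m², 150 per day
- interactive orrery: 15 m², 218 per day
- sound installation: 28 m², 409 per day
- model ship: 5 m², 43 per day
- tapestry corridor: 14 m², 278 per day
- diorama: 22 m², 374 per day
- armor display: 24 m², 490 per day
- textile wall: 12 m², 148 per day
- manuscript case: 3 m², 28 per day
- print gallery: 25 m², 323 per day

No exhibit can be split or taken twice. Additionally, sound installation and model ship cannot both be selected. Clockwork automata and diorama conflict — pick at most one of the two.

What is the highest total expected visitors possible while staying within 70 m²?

Filling by ratio: clockwork automata + tapestry corridor + armor display + manuscript case for 1354, with 3 m² left unused.
Dropping manuscript case frees 3 m²; slotting in model ship (5 m²) lifts the total to 1369 at 69 m².
Runner-up clockwork automata + tapestry corridor + armor display + manuscript case tops out at 1354.

1369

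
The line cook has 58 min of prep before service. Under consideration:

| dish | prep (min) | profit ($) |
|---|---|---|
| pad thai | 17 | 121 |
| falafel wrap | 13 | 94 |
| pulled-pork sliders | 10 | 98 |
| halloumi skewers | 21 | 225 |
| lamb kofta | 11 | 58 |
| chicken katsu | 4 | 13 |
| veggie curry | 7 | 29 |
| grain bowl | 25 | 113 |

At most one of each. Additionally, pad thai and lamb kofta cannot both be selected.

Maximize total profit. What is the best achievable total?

Best packing: falafel wrap + pulled-pork sliders + halloumi skewers + lamb kofta — 55 min, 475 total.

475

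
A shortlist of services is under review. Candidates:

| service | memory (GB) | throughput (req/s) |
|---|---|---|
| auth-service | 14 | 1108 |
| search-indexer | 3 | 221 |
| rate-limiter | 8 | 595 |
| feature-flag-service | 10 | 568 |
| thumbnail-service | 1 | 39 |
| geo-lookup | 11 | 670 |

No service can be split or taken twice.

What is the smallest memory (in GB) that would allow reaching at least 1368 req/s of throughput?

18

Need the lightest bundle worth ≥ 1368.
auth-service + search-indexer + thumbnail-service: 1368 throughput at 18 GB.
No combination under 18 GB hits 1368.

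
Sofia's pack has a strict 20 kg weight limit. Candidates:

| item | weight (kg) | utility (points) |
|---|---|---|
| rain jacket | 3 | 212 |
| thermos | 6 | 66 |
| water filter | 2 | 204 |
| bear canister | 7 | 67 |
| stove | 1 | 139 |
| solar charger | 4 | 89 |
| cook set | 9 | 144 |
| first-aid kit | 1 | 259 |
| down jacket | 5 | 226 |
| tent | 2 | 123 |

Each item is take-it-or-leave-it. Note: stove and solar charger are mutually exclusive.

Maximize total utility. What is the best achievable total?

Best packing: rain jacket + thermos + water filter + stove + first-aid kit + down jacket + tent — 20 kg, 1229 total.
The closest alternative, rain jacket + water filter + stove + first-aid kit + down jacket + tent, reaches only 1163.

1229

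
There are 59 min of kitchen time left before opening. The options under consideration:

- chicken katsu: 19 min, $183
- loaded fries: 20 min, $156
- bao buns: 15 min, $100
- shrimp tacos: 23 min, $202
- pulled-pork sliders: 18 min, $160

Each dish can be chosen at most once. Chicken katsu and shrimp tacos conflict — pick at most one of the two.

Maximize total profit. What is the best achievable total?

Taking chicken katsu + loaded fries + pulled-pork sliders: 57 min used, 499 in profit.
Next best is bao buns + shrimp tacos + pulled-pork sliders at 462 (56 min) — short by 37.

499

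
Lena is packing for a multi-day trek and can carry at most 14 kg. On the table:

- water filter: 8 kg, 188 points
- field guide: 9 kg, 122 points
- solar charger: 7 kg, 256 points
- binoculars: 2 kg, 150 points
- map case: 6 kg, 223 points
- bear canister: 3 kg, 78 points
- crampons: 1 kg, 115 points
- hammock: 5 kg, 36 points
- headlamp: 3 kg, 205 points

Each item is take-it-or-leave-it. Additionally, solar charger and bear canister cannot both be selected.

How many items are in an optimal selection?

4

The maximum utility within 14 kg is 726.
For example solar charger + binoculars + crampons + headlamp achieves it, using 13 kg.
Every optimal selection uses 4 items.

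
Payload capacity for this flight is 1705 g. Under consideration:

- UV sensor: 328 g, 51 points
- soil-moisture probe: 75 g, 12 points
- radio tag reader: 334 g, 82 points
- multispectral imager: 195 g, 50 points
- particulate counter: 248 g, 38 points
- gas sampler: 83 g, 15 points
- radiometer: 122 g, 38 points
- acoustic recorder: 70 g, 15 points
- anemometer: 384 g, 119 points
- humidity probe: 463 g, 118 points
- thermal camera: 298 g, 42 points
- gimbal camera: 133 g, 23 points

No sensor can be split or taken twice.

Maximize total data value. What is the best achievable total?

The ratio heuristic lands on radio tag reader + multispectral imager + gas sampler + radiometer + acoustic recorder + anemometer + humidity probe (437) but leaves 54 g idle.
The 83 g tied up in gas sampler is better spent on gimbal camera — total rises to 445 (1701 g).
That's the maximum — no swap from here does better than 445.

445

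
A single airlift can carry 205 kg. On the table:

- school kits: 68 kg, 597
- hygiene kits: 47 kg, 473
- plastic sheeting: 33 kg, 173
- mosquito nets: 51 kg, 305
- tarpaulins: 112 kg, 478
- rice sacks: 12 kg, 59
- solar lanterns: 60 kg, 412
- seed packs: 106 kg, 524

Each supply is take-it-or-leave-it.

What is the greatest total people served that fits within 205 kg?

1548

Taking the top-ratio supplies first gives school kits + hygiene kits + rice sacks + solar lanterns for 1541 (187 kg).
The 72 kg tied up in rice sacks and solar lanterns is better spent on plastic sheeting + mosquito nets — total rises to 1548 (199 kg).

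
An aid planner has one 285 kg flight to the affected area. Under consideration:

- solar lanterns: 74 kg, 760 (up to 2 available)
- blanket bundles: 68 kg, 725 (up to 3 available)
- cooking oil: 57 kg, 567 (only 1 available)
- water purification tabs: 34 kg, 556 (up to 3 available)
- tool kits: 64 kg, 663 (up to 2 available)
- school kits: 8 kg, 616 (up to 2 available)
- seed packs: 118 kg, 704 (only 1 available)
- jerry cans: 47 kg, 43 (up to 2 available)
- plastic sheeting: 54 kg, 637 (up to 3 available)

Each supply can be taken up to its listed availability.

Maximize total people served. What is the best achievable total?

4811

Taking 3×water purification tabs + 2×school kits + 3×plastic sheeting: 280 kg used, 4811 in people served.
The spare 5 kg is too small for any remaining supply, and no exchange beats 4811.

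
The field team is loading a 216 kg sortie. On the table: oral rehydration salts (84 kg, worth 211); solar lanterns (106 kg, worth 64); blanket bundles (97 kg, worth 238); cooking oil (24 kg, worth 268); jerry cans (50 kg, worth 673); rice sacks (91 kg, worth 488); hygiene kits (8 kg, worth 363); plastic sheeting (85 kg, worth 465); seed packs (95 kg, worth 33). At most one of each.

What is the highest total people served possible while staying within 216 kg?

Density check — hygiene kits 45.38, jerry cans 13.46, cooking oil 11.17, plastic sheeting 5.47 are the best per kg.
Filling by ratio: cooking oil + jerry cans + hygiene kits + plastic sheeting for 1769, with 49 kg left unused.
Replace plastic sheeting with rice sacks: the trade gains 23 net, giving 1792 at 173 kg.
An exhaustive check of the 512 subsets confirms 1792.

1792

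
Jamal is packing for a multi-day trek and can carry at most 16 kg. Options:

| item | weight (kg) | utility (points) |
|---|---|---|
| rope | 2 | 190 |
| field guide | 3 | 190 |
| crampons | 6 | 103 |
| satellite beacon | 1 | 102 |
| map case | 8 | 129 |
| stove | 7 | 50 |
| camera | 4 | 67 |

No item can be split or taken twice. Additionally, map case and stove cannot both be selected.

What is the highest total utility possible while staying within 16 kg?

Ranking by ratio (utility/kg): satellite beacon 102.00, rope 95.00, field guide 63.33, crampons 17.17.
Taking rope + field guide + crampons + satellite beacon + camera: 16 kg used, 652 in utility.
An exhaustive check of the 128 subsets confirms 652.

652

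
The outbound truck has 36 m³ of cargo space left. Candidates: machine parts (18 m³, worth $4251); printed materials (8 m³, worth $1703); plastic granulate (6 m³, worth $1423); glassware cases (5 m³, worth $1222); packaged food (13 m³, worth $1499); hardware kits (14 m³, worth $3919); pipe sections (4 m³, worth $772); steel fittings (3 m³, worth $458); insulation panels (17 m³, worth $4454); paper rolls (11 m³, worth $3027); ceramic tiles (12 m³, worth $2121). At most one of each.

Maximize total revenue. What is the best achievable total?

9595

A density-first pass picks plastic granulate + glassware cases + hardware kits + paper rolls — 9591 at 36 m³.
Replace plastic granulate and paper rolls with insulation panels: the trade gains 4 net, giving 9595 at 36 m³.
Next best is plastic granulate + glassware cases + hardware kits + paper rolls at 9591 (36 m³) — short by 4.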